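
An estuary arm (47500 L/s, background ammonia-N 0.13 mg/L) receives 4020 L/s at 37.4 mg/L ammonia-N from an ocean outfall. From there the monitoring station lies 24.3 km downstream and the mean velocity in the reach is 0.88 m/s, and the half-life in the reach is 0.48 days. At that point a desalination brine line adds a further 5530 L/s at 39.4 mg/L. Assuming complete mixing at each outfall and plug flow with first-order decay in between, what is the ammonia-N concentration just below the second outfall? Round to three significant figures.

5.55 mg/L

Mass balance: C = (47500·0.1300 + 4020·37.40) / 51520 = 156500/51520 = 3.038 mg/L; combined flow 51520 L/s.
Travel time t = 24.3·1000 / 0.88 = 27610 s = 7.670 h.
Half-life 0.48 d → k = ln 2 / 0.48 = 1.444 d⁻¹.
Applying C = C₀e^(−kt): 3.038 × 0.6303 = 1.915 mg/L.
At the second outfall, C = (51520·1.915 + 5530·39.40) / (51520 + 5530) = 5.549 mg/L.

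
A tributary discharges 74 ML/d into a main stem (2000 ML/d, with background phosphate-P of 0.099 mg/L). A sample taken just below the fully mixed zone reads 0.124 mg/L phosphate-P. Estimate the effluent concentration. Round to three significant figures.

Mass balance: 2000·0.09900 + 74.00·Cₑ = 2074·0.1240
→ Cₑ = (2074·0.1240 − 2000·0.09900) / 74.00 = 0.7997 mg/L.

0.800 mg/L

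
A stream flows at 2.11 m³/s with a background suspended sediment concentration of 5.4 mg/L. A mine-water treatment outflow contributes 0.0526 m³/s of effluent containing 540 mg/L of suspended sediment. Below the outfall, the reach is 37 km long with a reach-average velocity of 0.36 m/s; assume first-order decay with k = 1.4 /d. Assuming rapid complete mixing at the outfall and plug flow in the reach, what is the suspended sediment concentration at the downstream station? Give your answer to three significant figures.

3.48 mg/L

Mass balance: C = (2.110·5.400 + 0.05260·540.0) / 2.163 = 39.80/2.163 = 18.40 mg/L.
Travel time t = 37·1000 / 0.36 = 102800 s = 28.55 h.
Applying C = C₀e^(−kt): 18.40 × 0.1891 = 3.480 mg/L.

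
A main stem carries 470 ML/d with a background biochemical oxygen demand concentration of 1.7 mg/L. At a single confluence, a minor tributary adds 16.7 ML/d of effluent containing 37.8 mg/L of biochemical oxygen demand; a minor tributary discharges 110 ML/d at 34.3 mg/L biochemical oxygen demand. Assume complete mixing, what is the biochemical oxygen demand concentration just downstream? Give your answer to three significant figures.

After mixing, C = (470.0·1.700 + 16.70·37.80 + 110.0·34.30) / 596.7 = 5203/596.7 = 8.720 mg/L.

8.72 mg/L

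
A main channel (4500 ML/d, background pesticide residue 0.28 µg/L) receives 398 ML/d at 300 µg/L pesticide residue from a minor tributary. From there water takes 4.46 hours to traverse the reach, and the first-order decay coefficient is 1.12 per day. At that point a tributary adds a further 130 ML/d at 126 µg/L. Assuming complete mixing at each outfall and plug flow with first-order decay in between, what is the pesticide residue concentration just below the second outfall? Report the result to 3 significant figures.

Mass balance: C = (4500·0.2800 + 398.0·300.0) / 4898 = 120700/4898 = 24.63 µg/L; combined flow 4898 ML/d.
After decay, C = 24.63 × e^(−kt) = 24.63 × 0.8121 = 20.01 µg/L.
At the second outfall, C = (4898·20.01 + 130.0·126.0) / (4898 + 130.0) = 22.75 µg/L.

22.7 µg/L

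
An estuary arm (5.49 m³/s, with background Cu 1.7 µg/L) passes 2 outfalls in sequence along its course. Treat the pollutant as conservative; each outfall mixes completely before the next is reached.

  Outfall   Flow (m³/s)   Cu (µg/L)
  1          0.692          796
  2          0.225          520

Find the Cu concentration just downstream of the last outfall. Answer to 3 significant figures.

106 µg/L

Below outfall 1: Q → 6.182 m³/s, C = (5.490·1.700 + 0.6920·796.0)/6.182 = 90.61 µg/L.
Below outfall 2: Q → 6.407 m³/s, C = (6.182·90.61 + 0.2250·520.0)/6.407 = 105.7 µg/L.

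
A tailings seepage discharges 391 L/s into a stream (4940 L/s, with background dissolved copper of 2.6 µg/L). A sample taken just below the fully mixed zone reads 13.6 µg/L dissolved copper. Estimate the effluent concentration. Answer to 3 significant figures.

153 µg/L

Mass balance: 4940·2.600 + 391.0·Cₑ = 5331·13.60
→ Cₑ = (5331·13.60 − 4940·2.600) / 391.0 = 152.6 µg/L.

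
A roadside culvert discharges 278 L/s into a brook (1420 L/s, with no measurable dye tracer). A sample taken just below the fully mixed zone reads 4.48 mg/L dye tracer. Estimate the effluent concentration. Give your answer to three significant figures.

27.4 mg/L

Mass balance: 1420·0 + 278.0·Cₑ = 1698·4.480
→ Cₑ = (1698·4.480 − 1420·0) / 278.0 = 27.36 mg/L.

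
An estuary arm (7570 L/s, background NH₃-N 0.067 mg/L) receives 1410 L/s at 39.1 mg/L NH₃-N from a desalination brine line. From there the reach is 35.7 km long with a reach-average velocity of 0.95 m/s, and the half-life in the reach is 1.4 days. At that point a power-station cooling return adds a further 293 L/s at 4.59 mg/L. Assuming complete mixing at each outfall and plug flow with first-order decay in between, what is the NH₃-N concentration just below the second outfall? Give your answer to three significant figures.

Mass balance: C = (7570·0.06700 + 1410·39.10) / 8980 = 55640/8980 = 6.196 mg/L; combined flow 8980 L/s.
Travel time t = 35.7·1000 / 0.95 = 37580 s = 10.44 h.
Half-life 1.4 d → k = ln 2 / 1.4 = 0.4951 d⁻¹.
Decay over the reach: 6.196·exp(−kt) = 6.196·0.8063 = 4.995 mg/L.
At the second outfall, C = (8980·4.995 + 293.0·4.590) / (8980 + 293.0) = 4.983 mg/L.

4.98 mg/L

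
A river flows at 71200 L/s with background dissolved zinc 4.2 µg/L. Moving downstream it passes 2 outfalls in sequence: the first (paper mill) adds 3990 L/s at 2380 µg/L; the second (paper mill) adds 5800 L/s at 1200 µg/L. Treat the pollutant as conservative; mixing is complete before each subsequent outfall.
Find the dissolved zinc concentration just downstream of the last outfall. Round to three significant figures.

After outfall 1: Q = 71200 + 3990 = 75190 L/s; C = (71200·4.200 + 3990·2380)/75190 = 130.3 µg/L.
After outfall 2: Q = 75190 + 5800 = 80990 L/s; C = (75190·130.3 + 5800·1200)/80990 = 206.9 µg/L.

207 µg/L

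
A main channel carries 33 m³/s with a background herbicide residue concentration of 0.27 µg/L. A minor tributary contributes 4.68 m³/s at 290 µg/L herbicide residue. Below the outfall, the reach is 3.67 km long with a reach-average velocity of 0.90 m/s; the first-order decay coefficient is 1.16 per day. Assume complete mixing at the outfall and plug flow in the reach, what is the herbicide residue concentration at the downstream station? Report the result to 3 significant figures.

Mass balance: C = (33.00·0.2700 + 4.680·290.0) / 37.68 = 1366/37.68 = 36.26 µg/L.
Travel time t = 3.67·1000 / 0.90 = 4078 s = 1.133 h.
Applying C = C₀e^(−kt): 36.26 × 0.9467 = 34.32 µg/L.

34.3 µg/L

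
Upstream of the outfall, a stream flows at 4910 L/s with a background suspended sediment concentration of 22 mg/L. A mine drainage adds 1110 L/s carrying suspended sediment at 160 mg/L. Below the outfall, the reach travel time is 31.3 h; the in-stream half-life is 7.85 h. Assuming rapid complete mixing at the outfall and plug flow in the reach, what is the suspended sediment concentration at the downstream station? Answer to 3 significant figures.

2.99 mg/L

Conservation of mass: C = (4910·22.00 + 1110·160.0) / 6020 = 285600/6020 = 47.45 mg/L.
Half-life 7.85 h → k = ln 2 / 7.85 = 0.08830 h⁻¹ = 2.119 d⁻¹.
First-order decay: C = 47.45·exp(−k·t) = 47.45·0.06305 = 2.992 mg/L.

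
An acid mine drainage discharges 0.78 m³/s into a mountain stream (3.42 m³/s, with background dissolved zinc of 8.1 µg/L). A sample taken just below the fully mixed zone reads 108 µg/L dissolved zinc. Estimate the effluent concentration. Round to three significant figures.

Mass balance: 3.420·8.100 + 0.7800·Cₑ = 4.200·108.0
→ Cₑ = (4.200·108.0 − 3.420·8.100) / 0.7800 = 546.0 µg/L.

546 µg/L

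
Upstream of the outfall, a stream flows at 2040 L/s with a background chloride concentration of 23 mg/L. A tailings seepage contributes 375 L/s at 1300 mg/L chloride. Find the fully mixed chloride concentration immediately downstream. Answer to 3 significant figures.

221 mg/L

Mass balance: C = (2040·23.00 + 375.0·1300) / 2415 = 534400/2415 = 221.3 mg/L.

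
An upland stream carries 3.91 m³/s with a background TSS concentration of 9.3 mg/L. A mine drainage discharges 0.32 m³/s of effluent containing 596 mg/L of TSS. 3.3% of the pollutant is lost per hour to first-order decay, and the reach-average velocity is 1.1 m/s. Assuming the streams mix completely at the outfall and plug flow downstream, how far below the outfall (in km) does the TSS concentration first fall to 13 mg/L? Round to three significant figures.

Flow-weighted average: C = (3.910·9.300 + 0.3200·596.0) / 4.230 = 227.1/4.230 = 53.68 mg/L.
3.3%/h lost → k = −ln(1 − 0.033) = 0.03356 h⁻¹.
Set 53.68·exp(−k·t) = 13 → t = ln(53.68/13)/k = 152100 s = 42.26 h.
Distance = v·t = 1.1·152100 = 167400 m = 167.4 km.

167 km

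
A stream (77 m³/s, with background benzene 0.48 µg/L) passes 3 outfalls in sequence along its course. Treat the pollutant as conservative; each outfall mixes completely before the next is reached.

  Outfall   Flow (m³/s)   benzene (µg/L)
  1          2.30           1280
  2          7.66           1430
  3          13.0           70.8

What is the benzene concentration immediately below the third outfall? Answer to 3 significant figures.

149 µg/L

After outfall 1: Q = 77.00 + 2.300 = 79.30 m³/s; C = (77.00·0.4800 + 2.300·1280)/79.30 = 37.59 µg/L.
After outfall 2: Q = 79.30 + 7.660 = 86.96 m³/s; C = (79.30·37.59 + 7.660·1430)/86.96 = 160.2 µg/L.
After outfall 3: Q = 86.96 + 13.00 = 99.96 m³/s; C = (86.96·160.2 + 13.00·70.80)/99.96 = 148.6 µg/L.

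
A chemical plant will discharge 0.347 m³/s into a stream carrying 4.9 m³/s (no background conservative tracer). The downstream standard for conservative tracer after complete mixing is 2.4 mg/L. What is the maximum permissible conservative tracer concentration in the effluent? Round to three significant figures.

At the limit, (Qr·Cr + Qe·Cₑ)/(Qr + Qe) = 2.4:
Cₑ = (5.247·2.4 − 4.900·0) / 0.3470 = 36.29 mg/L.

36.3 mg/L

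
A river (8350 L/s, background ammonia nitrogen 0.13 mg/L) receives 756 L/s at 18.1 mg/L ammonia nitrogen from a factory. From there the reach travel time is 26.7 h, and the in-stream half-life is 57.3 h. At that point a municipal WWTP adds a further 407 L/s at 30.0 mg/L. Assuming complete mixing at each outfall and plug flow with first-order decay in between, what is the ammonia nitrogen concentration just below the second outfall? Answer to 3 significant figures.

2.41 mg/L

Mixed concentration C = ΣQC/ΣQ = (8350·0.1300 + 756.0·18.10) / 9106 = 14770/9106 = 1.622 mg/L; combined flow 9106 L/s.
Half-life 57.3 h → k = ln 2 / 57.3 = 0.01210 h⁻¹ = 0.2903 d⁻¹.
After decay, C = 1.622 × e^(−kt) = 1.622 × 0.7240 = 1.174 mg/L.
Second outfall: C = (9106·1.174 + 407.0·30.00)/9513 = 2.408 mg/L.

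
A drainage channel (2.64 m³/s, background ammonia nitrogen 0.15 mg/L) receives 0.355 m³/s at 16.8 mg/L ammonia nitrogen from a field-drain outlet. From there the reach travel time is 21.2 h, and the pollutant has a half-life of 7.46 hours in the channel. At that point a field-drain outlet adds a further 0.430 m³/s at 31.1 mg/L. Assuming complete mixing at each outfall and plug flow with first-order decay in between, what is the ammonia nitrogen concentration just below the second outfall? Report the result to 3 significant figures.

4.16 mg/L

Flow-weighted average: C = (2.640·0.1500 + 0.3550·16.80) / 2.995 = 6.360/2.995 = 2.124 mg/L; combined flow 2.995 m³/s.
Half-life 7.46 h → k = ln 2 / 7.46 = 0.09292 h⁻¹ = 2.230 d⁻¹.
Decay over the reach: 2.124·exp(−kt) = 2.124·0.1395 = 0.2962 mg/L.
Second outfall: C = (2.995·0.2962 + 0.4300·31.10)/3.425 = 4.164 mg/L.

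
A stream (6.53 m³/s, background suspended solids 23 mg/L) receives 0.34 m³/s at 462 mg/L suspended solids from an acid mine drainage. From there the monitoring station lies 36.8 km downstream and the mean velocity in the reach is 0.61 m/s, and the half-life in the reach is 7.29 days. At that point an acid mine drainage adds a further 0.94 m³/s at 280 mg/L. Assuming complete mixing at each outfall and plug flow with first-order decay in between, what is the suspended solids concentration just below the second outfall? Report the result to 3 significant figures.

70.5 mg/L

Flow-weighted average: C = (6.530·23.00 + 0.3400·462.0) / 6.870 = 307.3/6.870 = 44.73 mg/L; combined flow 6.870 m³/s.
Travel time t = 36.8·1000 / 0.61 = 60330 s = 16.76 h.
Half-life 7.29 d → k = ln 2 / 7.29 = 0.09508 d⁻¹.
Decay over the reach: 44.73·exp(−kt) = 44.73·0.9358 = 41.85 mg/L.
Second outfall: C = (6.870·41.85 + 0.9400·280.0)/7.810 = 70.52 mg/L.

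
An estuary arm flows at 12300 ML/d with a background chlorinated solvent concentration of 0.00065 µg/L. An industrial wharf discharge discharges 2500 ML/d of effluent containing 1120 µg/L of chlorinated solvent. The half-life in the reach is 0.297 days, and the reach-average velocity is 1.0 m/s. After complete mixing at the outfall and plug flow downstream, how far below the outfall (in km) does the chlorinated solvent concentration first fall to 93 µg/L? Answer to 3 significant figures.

26.3 km

Mass balance: C = (12300·0.0006500 + 2500·1120) / 14800 = 2800000/14800 = 189.2 µg/L.
Half-life 0.297 d → k = ln 2 / 0.297 = 2.334 d⁻¹.
Set 189.2·exp(−k·t) = 93 → t = ln(189.2/93)/k = 26290 s = 7.303 h.
Distance = v·t = 1.0·26290 = 26290 m = 26.29 km.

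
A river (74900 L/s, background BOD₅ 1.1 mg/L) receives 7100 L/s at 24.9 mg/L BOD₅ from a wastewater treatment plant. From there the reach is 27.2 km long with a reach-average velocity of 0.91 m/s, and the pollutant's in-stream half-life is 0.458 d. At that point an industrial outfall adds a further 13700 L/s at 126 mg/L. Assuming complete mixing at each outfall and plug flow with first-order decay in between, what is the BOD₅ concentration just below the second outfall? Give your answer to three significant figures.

Mass balance: C = (74900·1.100 + 7100·24.90) / 82000 = 259200/82000 = 3.161 mg/L; combined flow 82000 L/s.
Travel time t = 27.2·1000 / 0.91 = 29890 s = 8.303 h.
Half-life 0.458 d → k = ln 2 / 0.458 = 1.513 d⁻¹.
First-order decay: C = 3.161·exp(−k·t) = 3.161·0.5924 = 1.872 mg/L.
At the second outfall, C = (82000·1.872 + 13700·126.0) / (82000 + 13700) = 19.64 mg/L.

19.6 mg/L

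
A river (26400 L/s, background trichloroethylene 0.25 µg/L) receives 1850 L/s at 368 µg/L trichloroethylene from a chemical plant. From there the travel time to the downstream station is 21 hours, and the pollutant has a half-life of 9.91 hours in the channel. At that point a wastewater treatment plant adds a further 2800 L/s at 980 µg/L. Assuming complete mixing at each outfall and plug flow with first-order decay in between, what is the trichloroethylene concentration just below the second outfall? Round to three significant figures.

Mass balance: C = (26400·0.2500 + 1850·368.0) / 28250 = 687400/28250 = 24.33 µg/L; combined flow 28250 L/s.
Half-life 9.91 h → k = ln 2 / 9.91 = 0.06994 h⁻¹ = 1.679 d⁻¹.
After decay, C = 24.33 × e^(−kt) = 24.33 × 0.2302 = 5.601 µg/L.
At the second outfall, C = (28250·5.601 + 2800·980.0) / (28250 + 2800) = 93.47 µg/L.

93.5 µg/L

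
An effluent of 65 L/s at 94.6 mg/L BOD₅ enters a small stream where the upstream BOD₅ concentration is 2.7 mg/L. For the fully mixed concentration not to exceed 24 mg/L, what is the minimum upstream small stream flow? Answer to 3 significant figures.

215 L/s

Set C_mix = 24: (Q·2.700 + 65.00·94.60) / (Q + 65.00) = 24
→ Q = 65.00·(94.60 − 24)/(24 − 2.700) = 215.4 L/s.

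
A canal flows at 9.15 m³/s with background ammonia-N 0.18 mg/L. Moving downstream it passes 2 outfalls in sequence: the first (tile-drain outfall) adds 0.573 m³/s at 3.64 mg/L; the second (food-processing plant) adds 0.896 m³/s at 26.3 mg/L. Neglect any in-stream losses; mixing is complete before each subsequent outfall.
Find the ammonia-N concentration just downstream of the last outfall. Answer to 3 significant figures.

2.57 mg/L

After outfall 1: Q = 9.150 + 0.5730 = 9.723 m³/s; C = (9.150·0.1800 + 0.5730·3.640)/9.723 = 0.3839 mg/L.
After outfall 2: Q = 9.723 + 0.8960 = 10.62 m³/s; C = (9.723·0.3839 + 0.8960·26.30)/10.62 = 2.571 mg/L.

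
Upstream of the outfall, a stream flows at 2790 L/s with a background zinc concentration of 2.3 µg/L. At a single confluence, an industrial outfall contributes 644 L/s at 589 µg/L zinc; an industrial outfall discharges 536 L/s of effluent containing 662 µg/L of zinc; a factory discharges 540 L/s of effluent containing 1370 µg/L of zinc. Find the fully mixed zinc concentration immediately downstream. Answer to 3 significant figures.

Conservation of mass: C = (2790·2.300 + 644.0·589.0 + 536.0·662.0 + 540.0·1370) / 4510 = 1480000/4510 = 328.2 µg/L.

328 µg/L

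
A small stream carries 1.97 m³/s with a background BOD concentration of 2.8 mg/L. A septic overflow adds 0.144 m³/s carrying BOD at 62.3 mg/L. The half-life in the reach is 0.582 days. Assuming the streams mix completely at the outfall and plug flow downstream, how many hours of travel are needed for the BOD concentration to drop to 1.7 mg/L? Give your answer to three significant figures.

28.1 h

Flow-weighted average: C = (1.970·2.800 + 0.1440·62.30) / 2.114 = 14.49/2.114 = 6.853 mg/L.
Half-life 0.582 d → k = ln 2 / 0.582 = 1.191 d⁻¹.
6.853·exp(−k·t) = 1.7 → t = ln(6.853/1.7)/k = 101100 s = 28.09 h.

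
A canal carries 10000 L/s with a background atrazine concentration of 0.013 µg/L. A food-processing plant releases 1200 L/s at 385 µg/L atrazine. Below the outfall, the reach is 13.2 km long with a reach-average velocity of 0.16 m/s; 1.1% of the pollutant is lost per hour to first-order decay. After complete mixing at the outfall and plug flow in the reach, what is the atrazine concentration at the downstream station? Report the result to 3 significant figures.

32.0 µg/L

After mixing, C = (10000·0.01300 + 1200·385.0) / 11200 = 462100/11200 = 41.26 µg/L.
Travel time t = 13.2·1000 / 0.16 = 82500 s = 22.92 h.
1.1%/h lost → k = −ln(1 − 0.011) = 0.01106 h⁻¹.
After decay, C = 41.26 × e^(−kt) = 41.26 × 0.7761 = 32.02 µg/L.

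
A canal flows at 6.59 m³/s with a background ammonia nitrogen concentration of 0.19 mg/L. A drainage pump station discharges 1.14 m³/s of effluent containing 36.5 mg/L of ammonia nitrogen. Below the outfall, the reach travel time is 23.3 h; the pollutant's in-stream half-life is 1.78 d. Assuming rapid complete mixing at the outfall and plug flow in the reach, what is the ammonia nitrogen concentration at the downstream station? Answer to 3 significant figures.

3.80 mg/L

After mixing, C = (6.590·0.1900 + 1.140·36.50) / 7.730 = 42.86/7.730 = 5.545 mg/L.
Half-life 1.78 d → k = ln 2 / 1.78 = 0.3894 d⁻¹.
Applying C = C₀e^(−kt): 5.545 × 0.6852 = 3.799 mg/L.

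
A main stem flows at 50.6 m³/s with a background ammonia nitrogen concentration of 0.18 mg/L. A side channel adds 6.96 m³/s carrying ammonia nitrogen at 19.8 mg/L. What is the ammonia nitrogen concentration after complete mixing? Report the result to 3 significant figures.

Mixed concentration C = ΣQC/ΣQ = (50.60·0.1800 + 6.960·19.80) / 57.56 = 146.9/57.56 = 2.552 mg/L.

2.55 mg/L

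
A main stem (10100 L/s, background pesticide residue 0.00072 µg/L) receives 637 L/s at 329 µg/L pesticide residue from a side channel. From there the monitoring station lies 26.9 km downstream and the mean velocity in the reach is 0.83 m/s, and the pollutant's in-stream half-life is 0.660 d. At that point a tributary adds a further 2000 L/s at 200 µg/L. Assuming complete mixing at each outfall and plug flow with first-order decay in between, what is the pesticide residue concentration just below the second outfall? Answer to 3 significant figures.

42.5 µg/L

Mass balance: C = (10100·0.0007200 + 637.0·329.0) / 10740 = 209600/10740 = 19.52 µg/L; combined flow 10740 L/s.
Travel time t = 26.9·1000 / 0.83 = 32410 s = 9.003 h.
Half-life 0.660 d → k = ln 2 / 0.660 = 1.050 d⁻¹.
Decay over the reach: 19.52·exp(−kt) = 19.52·0.6744 = 13.16 µg/L.
At the second outfall, C = (10740·13.16 + 2000·200.0) / (10740 + 2000) = 42.50 µg/L.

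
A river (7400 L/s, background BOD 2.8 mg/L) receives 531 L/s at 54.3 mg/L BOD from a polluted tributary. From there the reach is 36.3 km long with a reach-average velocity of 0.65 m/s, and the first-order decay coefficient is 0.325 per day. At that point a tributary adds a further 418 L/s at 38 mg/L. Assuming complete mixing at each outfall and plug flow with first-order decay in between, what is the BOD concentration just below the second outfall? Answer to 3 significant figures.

6.71 mg/L

Flow-weighted average: C = (7400·2.800 + 531.0·54.30) / 7931 = 49550/7931 = 6.248 mg/L; combined flow 7931 L/s.
Travel time t = 36.3·1000 / 0.65 = 55850 s = 15.51 h.
After decay, C = 6.248 × e^(−kt) = 6.248 × 0.8105 = 5.064 mg/L.
At the second outfall, C = (7931·5.064 + 418.0·38.00) / (7931 + 418.0) = 6.713 mg/L.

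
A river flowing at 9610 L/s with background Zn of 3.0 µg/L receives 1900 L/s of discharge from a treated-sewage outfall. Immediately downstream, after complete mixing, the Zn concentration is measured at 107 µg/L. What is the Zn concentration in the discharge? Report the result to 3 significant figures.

Mass balance: 9610·3.000 + 1900·Cₑ = 11510·107.0
→ Cₑ = (11510·107.0 − 9610·3.000) / 1900 = 633.0 µg/L.

633 µg/L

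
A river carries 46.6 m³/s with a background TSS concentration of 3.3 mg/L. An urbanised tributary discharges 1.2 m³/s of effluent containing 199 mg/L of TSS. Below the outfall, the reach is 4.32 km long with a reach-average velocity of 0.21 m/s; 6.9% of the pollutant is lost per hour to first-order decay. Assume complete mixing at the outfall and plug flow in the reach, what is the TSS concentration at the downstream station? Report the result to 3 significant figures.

5.46 mg/L

Mass balance: C = (46.60·3.300 + 1.200·199.0) / 47.80 = 392.6/47.80 = 8.213 mg/L.
Travel time t = 4.32·1000 / 0.21 = 20570 s = 5.714 h.
6.9%/h lost → k = −ln(1 − 0.069) = 0.07150 h⁻¹.
Decay over the reach: 8.213·exp(−kt) = 8.213·0.6646 = 5.458 mg/L.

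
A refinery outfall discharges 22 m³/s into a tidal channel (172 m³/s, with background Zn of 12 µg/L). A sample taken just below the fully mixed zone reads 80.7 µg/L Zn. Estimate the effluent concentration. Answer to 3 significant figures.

Mass balance: 172.0·12.00 + 22.00·Cₑ = 194.0·80.70
→ Cₑ = (194.0·80.70 − 172.0·12.00) / 22.00 = 617.8 µg/L.

618 µg/L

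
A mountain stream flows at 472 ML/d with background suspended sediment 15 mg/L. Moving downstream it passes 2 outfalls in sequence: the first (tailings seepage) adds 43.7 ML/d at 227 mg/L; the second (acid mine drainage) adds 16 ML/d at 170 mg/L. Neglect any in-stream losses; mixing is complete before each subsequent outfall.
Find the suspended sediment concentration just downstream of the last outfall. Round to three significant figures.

Outfall 1: combined Q = 515.7 ML/d; C = (472.0·15.00 + 43.70·227.0)/515.7 = 32.96 mg/L.
Outfall 2: combined Q = 531.7 ML/d; C = (515.7·32.96 + 16.00·170.0)/531.7 = 37.09 mg/L.

37.1 mg/L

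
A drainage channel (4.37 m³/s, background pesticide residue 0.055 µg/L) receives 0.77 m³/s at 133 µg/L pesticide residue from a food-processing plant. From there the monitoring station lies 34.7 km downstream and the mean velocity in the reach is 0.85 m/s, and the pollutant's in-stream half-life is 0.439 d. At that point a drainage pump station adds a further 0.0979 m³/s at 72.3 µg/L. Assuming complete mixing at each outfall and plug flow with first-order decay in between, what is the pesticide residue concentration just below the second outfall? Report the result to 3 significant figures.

10.6 µg/L

Mixed concentration C = ΣQC/ΣQ = (4.370·0.05500 + 0.7700·133.0) / 5.140 = 102.7/5.140 = 19.97 µg/L; combined flow 5.140 m³/s.
Travel time t = 34.7·1000 / 0.85 = 40820 s = 11.34 h.
Half-life 0.439 d → k = ln 2 / 0.439 = 1.579 d⁻¹.
After decay, C = 19.97 × e^(−kt) = 19.97 × 0.4742 = 9.471 µg/L.
Second outfall: C = (5.140·9.471 + 0.09790·72.30)/5.238 = 10.65 µg/L.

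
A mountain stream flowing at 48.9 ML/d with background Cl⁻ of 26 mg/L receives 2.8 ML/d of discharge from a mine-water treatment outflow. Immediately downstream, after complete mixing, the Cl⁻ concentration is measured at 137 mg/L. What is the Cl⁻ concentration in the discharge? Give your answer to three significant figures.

Mass balance: 48.90·26.00 + 2.800·Cₑ = 51.70·137.0
→ Cₑ = (51.70·137.0 − 48.90·26.00) / 2.800 = 2076 mg/L.

2080 mg/L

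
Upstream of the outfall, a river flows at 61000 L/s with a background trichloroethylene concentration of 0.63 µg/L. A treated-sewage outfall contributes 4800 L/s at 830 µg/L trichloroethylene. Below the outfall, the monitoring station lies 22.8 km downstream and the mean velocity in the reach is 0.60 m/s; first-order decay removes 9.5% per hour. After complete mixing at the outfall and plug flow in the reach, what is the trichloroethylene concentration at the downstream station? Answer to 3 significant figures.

Flow-weighted average: C = (61000·0.6300 + 4800·830.0) / 65800 = 4022000/65800 = 61.13 µg/L.
Travel time t = 22.8·1000 / 0.60 = 38000 s = 10.56 h.
9.5%/h lost → k = −ln(1 − 0.095) = 0.09982 h⁻¹.
Applying C = C₀e^(−kt): 61.13 × 0.3487 = 21.31 µg/L.

21.3 µg/L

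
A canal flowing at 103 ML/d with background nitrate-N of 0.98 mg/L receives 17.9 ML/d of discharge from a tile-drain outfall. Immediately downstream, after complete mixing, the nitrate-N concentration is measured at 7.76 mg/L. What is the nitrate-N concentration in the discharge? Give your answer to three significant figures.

46.8 mg/L

Mass balance: 103.0·0.9800 + 17.90·Cₑ = 120.9·7.760
→ Cₑ = (120.9·7.760 − 103.0·0.9800) / 17.90 = 46.77 mg/L.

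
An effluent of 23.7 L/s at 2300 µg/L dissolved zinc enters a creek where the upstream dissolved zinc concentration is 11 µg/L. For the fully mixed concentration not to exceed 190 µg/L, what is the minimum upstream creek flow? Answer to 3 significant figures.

Set C_mix = 190: (Q·11.00 + 23.70·2300) / (Q + 23.70) = 190
→ Q = 23.70·(2300 − 190)/(190 − 11.00) = 279.4 L/s.

279 L/s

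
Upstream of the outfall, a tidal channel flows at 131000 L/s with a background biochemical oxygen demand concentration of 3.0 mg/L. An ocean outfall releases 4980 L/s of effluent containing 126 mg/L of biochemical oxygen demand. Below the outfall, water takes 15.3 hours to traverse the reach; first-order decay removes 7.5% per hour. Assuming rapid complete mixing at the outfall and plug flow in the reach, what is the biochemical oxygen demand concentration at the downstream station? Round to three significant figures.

2.28 mg/L

Mass balance: C = (131000·3.000 + 4980·126.0) / 136000 = 1020000/136000 = 7.505 mg/L.
7.5%/h lost → k = −ln(1 − 0.075) = 0.07796 h⁻¹.
First-order decay: C = 7.505·exp(−k·t) = 7.505·0.3034 = 2.277 mg/L.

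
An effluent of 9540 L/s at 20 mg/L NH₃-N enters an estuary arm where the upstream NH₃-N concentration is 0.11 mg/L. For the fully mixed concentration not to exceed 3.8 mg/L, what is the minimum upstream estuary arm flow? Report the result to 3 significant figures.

41900 L/s

Set C_mix = 3.8: (Q·0.1100 + 9540·20.00) / (Q + 9540) = 3.8
→ Q = 9540·(20.00 − 3.8)/(3.8 − 0.1100) = 41880 L/s.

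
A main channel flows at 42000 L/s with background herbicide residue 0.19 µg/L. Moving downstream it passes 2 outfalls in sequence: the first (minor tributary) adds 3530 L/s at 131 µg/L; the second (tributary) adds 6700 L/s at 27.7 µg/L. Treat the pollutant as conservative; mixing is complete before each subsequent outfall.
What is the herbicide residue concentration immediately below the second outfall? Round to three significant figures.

12.6 µg/L

After outfall 1: Q = 42000 + 3530 = 45530 L/s; C = (42000·0.1900 + 3530·131.0)/45530 = 10.33 µg/L.
After outfall 2: Q = 45530 + 6700 = 52230 L/s; C = (45530·10.33 + 6700·27.70)/52230 = 12.56 µg/L.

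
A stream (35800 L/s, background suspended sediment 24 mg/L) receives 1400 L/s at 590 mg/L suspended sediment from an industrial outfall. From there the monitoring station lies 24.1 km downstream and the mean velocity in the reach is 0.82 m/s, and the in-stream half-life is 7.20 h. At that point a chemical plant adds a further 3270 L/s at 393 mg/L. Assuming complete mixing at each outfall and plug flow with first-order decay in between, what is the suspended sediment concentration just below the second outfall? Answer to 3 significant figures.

50.7 mg/L

After mixing, C = (35800·24.00 + 1400·590.0) / 37200 = 1685000/37200 = 45.30 mg/L; combined flow 37200 L/s.
Travel time t = 24.1·1000 / 0.82 = 29390 s = 8.164 h.
Half-life 7.20 h → k = ln 2 / 7.20 = 0.09627 h⁻¹ = 2.310 d⁻¹.
Applying C = C₀e^(−kt): 45.30 × 0.4557 = 20.64 mg/L.
Second outfall: C = (37200·20.64 + 3270·393.0)/40470 = 50.73 mg/L.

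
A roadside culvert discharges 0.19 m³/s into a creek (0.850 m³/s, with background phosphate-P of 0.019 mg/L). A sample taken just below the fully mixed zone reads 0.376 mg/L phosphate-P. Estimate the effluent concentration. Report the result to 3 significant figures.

1.97 mg/L

Mass balance: 0.8500·0.01900 + 0.1900·Cₑ = 1.040·0.3760
→ Cₑ = (1.040·0.3760 − 0.8500·0.01900) / 0.1900 = 1.973 mg/L.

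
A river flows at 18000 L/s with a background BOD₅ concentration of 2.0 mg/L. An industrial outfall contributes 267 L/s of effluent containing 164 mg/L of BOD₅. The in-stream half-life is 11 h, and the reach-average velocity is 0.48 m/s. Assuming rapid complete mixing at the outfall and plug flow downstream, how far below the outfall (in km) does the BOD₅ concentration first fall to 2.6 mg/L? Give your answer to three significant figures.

14.2 km

Conservation of mass: C = (18000·2.000 + 267.0·164.0) / 18270 = 79790/18270 = 4.368 mg/L.
Half-life 11 h → k = ln 2 / 11 = 0.06301 h⁻¹ = 1.512 d⁻¹.
Set 4.368·exp(−k·t) = 2.6 → t = ln(4.368/2.6)/k = 29640 s = 8.233 h.
Distance = v·t = 0.48·29640 = 14230 m = 14.23 km.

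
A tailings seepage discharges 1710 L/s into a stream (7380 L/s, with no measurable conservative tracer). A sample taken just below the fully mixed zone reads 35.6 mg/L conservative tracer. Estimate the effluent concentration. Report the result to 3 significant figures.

189 mg/L

Mass balance: 7380·0 + 1710·Cₑ = 9090·35.60
→ Cₑ = (9090·35.60 − 7380·0) / 1710 = 189.2 mg/L.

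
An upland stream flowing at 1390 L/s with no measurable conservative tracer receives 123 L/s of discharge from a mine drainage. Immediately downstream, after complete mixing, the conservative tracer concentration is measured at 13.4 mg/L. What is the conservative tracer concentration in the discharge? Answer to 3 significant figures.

165 mg/L

Mass balance: 1390·0 + 123.0·Cₑ = 1513·13.40
→ Cₑ = (1513·13.40 − 1390·0) / 123.0 = 164.8 mg/L.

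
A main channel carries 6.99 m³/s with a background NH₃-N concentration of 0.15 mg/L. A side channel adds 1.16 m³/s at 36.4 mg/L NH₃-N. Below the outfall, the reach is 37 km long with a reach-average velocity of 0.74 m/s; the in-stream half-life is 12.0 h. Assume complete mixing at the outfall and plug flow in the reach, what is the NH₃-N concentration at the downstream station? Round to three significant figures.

2.38 mg/L

Conservation of mass: C = (6.990·0.1500 + 1.160·36.40) / 8.150 = 43.27/8.150 = 5.310 mg/L.
Travel time t = 37·1000 / 0.74 = 50000 s = 13.89 h.
Half-life 12.0 h → k = ln 2 / 12.0 = 0.05776 h⁻¹ = 1.386 d⁻¹.
Applying C = C₀e^(−kt): 5.310 × 0.4483 = 2.380 mg/L.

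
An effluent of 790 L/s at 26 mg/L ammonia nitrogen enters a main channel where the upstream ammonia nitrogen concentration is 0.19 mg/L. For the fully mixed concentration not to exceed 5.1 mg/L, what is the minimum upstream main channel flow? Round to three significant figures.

3360 L/s

Set C_mix = 5.1: (Q·0.1900 + 790.0·26.00) / (Q + 790.0) = 5.1
→ Q = 790.0·(26.00 − 5.1)/(5.1 − 0.1900) = 3363 L/s.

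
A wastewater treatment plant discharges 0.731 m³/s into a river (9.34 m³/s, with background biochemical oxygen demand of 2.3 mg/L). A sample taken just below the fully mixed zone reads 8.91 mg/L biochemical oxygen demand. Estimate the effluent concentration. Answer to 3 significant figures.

93.4 mg/L

Mass balance: 9.340·2.300 + 0.7310·Cₑ = 10.07·8.910
→ Cₑ = (10.07·8.910 − 9.340·2.300) / 0.7310 = 93.37 mg/L.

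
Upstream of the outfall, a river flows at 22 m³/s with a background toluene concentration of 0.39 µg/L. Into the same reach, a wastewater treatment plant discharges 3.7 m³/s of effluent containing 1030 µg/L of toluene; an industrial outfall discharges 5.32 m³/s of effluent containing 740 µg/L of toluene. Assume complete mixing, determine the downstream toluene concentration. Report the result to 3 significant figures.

250 µg/L

Conservation of mass: C = (22.00·0.3900 + 3.700·1030 + 5.320·740.0) / 31.02 = 7756/31.02 = 250.0 µg/L.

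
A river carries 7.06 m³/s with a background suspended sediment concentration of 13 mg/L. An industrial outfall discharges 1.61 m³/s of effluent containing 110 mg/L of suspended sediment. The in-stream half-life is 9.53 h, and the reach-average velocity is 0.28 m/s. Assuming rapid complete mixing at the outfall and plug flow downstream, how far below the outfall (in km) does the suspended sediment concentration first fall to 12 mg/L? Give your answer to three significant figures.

Flow-weighted average: C = (7.060·13.00 + 1.610·110.0) / 8.670 = 268.9/8.670 = 31.01 mg/L.
Half-life 9.53 h → k = ln 2 / 9.53 = 0.07273 h⁻¹ = 1.746 d⁻¹.
Set 31.01·exp(−k·t) = 12 → t = ln(31.01/12)/k = 47000 s = 13.05 h.
Distance = v·t = 0.28·47000 = 13160 m = 13.16 km.

13.2 km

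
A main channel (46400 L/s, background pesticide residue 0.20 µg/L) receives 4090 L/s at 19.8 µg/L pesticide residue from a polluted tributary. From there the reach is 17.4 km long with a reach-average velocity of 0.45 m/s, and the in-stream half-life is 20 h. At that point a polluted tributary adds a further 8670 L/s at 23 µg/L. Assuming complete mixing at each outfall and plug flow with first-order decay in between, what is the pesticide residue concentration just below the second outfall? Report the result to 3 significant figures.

Conservation of mass: C = (46400·0.2000 + 4090·19.80) / 50490 = 90260/50490 = 1.788 µg/L; combined flow 50490 L/s.
Travel time t = 17.4·1000 / 0.45 = 38670 s = 10.74 h.
Half-life 20 h → k = ln 2 / 20 = 0.03466 h⁻¹ = 0.8318 d⁻¹.
Decay over the reach: 1.788·exp(−kt) = 1.788·0.6892 = 1.232 µg/L.
At the second outfall, C = (50490·1.232 + 8670·23.00) / (50490 + 8670) = 4.422 µg/L.

4.42 µg/L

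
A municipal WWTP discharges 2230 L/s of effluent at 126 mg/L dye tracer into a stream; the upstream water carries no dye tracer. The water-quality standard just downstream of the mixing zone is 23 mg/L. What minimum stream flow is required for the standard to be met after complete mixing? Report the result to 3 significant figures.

9990 L/s

Set C_mix = 23: (Q·0 + 2230·126.0) / (Q + 2230) = 23
→ Q = 2230·(126.0 − 23)/(23 − 0) = 9987 L/s.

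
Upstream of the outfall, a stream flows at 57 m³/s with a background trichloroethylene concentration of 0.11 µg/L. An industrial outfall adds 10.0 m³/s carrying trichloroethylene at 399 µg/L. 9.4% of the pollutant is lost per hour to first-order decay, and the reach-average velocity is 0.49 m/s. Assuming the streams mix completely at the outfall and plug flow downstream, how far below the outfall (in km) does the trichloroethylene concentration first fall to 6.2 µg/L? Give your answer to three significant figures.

40.5 km

Mixed concentration C = ΣQC/ΣQ = (57.00·0.1100 + 10.00·399.0) / 67.00 = 3996/67.00 = 59.65 µg/L.
9.4%/h lost → k = −ln(1 − 0.094) = 0.09872 h⁻¹.
Set 59.65·exp(−k·t) = 6.2 → t = ln(59.65/6.2)/k = 82560 s = 22.93 h.
Distance = v·t = 0.49·82560 = 40450 m = 40.45 km.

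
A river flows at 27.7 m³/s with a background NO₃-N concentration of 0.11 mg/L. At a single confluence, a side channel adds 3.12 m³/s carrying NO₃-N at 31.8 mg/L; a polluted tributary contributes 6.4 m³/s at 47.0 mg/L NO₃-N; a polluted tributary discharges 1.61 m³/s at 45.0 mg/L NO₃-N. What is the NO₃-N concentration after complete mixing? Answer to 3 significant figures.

12.2 mg/L

Conservation of mass: C = (27.70·0.1100 + 3.120·31.80 + 6.400·47.00 + 1.610·45.00) / 38.83 = 475.5/38.83 = 12.25 mg/L.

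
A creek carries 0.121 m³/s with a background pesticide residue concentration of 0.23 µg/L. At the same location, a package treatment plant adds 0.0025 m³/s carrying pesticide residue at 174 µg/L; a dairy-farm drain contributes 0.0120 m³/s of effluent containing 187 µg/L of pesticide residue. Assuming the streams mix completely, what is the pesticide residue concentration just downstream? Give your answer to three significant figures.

20.0 µg/L

Mass balance: C = (0.1210·0.2300 + 0.002500·174.0 + 0.01200·187.0) / 0.1355 = 2.707/0.1355 = 19.98 µg/L.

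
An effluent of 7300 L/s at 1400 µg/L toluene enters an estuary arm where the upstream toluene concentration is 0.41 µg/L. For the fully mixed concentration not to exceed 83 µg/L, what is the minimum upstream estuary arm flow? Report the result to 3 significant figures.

116000 L/s

Set C_mix = 83: (Q·0.4100 + 7300·1400) / (Q + 7300) = 83
→ Q = 7300·(1400 − 83)/(83 − 0.4100) = 116400 L/s.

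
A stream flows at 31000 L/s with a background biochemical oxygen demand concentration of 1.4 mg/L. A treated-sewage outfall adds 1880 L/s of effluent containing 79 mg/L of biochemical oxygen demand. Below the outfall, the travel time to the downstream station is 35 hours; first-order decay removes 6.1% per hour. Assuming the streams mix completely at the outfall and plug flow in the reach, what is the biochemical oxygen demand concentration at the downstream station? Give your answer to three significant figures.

0.645 mg/L

Conservation of mass: C = (31000·1.400 + 1880·79.00) / 32880 = 191900/32880 = 5.837 mg/L.
6.1%/h lost → k = −ln(1 − 0.061) = 0.06294 h⁻¹.
Decay over the reach: 5.837·exp(−kt) = 5.837·0.1105 = 0.6449 mg/L.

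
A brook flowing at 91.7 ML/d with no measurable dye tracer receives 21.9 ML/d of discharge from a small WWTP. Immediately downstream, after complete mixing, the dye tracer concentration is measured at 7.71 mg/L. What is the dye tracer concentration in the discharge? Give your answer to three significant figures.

40.0 mg/L

Mass balance: 91.70·0 + 21.90·Cₑ = 113.6·7.710
→ Cₑ = (113.6·7.710 − 91.70·0) / 21.90 = 39.99 mg/L.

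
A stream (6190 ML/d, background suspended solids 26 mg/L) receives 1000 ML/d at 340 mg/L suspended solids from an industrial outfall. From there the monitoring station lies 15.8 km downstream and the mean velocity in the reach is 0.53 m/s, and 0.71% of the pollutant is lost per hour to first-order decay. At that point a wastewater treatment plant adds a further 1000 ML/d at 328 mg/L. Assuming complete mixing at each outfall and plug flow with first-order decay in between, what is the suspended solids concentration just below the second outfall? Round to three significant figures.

97.7 mg/L

Mass balance: C = (6190·26.00 + 1000·340.0) / 7190 = 500900/7190 = 69.67 mg/L; combined flow 7190 ML/d.
Travel time t = 15.8·1000 / 0.53 = 29810 s = 8.281 h.
0.71%/h lost → k = −ln(1 − 0.0071) = 0.007125 h⁻¹.
After decay, C = 69.67 × e^(−kt) = 69.67 × 0.9427 = 65.68 mg/L.
Second outfall: C = (7190·65.68 + 1000·328.0)/8190 = 97.71 mg/L.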